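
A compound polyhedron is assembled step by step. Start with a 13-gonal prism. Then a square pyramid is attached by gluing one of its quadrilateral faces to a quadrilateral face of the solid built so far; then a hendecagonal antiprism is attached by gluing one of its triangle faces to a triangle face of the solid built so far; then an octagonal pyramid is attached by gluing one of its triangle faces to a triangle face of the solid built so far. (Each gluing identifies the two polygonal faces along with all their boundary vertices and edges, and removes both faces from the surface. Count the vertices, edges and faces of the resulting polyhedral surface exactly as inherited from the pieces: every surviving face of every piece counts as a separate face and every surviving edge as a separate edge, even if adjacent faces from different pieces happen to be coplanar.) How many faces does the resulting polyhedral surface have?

47

A 13-gonal prism: V=26, E=39, F=15.
Attach a square pyramid (V=5, E=8, F=5) along a 4-gon: merge 4 vertices and 4 edges, delete both glued faces → V=27, E=43, F=18.
Attach a hendecagonal antiprism (V=22, E=44, F=24) along a 3-gon: merge 3 vertices and 3 edges, delete both glued faces → V=46, E=84, F=40.
Attach an octagonal pyramid (V=9, E=16, F=9) along a 3-gon: merge 3 vertices and 3 edges, delete both glued faces → V=52, E=97, F=47.
Check: V − E + F = 52 − 97 + 47 = 2.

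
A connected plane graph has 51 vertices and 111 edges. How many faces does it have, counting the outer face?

62

Euler's formula for a connected plane graph: V − E + F = 2, so F = 2 − 51 + 111 = 62.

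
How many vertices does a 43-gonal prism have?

A prism on an n-gon has two n-gon bases and n rectangular sides: V = 2·43 = 86, E = 3·43 = 129, F = 43 + 2 = 45.

86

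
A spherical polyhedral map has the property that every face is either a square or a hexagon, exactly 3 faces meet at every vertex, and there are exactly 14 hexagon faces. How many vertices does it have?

36

Let x be the number of squares; then F = 14 + x.
Edge–face incidences: 2E = 6·14 + 4·x = 84 + 4x.
Every vertex has degree 3, so 3V = 2E.
Euler: V − E + F = 2 ⇒ (2E)/3 − E + (14 + x) = 2.
Multiply by 6: 2·(2E) − 3·(2E) + 6·(14 + x) = 12, i.e. 84 + 6x − (84 + 4x) = 12.
Collecting terms: 2x = 12, so x = 6.
Then 2E = 84 + 4·6 = 108, so E = 54, V = 2E/3 = 36, F = 14 + 6 = 20.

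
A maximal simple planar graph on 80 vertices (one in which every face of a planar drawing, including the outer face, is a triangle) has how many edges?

In a plane triangulation 3F = 2E and V − E + F = 2, so E = 3V − 6 = 3·80 − 6 = 234.

234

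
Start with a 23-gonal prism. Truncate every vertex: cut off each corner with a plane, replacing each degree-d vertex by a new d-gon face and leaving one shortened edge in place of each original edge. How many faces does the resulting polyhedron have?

71

The base solid has V = 46, E = 69, F = 25.
Truncation replaces each original edge-end by a new vertex, so V′ = 2E = 138.
Each original edge survives, and each old vertex of degree d contributes d new edges; summing degrees gives Σd = 2E, so E′ = E + 2E = 3E = 207.
Each original face survives and each original vertex becomes one new face: F′ = F + V = 71.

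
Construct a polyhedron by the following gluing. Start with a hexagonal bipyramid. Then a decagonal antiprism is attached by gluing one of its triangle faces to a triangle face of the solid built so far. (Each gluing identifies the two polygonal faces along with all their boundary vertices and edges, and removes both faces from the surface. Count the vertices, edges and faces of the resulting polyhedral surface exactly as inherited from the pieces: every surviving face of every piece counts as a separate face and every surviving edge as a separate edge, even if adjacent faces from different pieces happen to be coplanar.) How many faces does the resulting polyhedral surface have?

A hexagonal bipyramid: V=8, E=18, F=12.
Attach a decagonal antiprism (V=20, E=40, F=22) along a 3-gon: merge 3 vertices and 3 edges, delete both glued faces → V=25, E=55, F=32.
Check: V − E + F = 25 − 55 + 32 = 2.

32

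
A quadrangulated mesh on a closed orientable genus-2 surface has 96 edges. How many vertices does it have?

46

χ = 2 − 2·2 = -2, and every face is a square so 4F = 2E.
F = 2E/4 = 48. Then V = -2 + E − F = -2 + 96 − 48 = 46.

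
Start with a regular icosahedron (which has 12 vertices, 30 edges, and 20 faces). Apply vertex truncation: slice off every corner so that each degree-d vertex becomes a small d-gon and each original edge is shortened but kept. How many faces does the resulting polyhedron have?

32

Truncation replaces each original edge-end by a new vertex, so V′ = 2E = 60.
Each original edge survives, and each old vertex of degree d contributes d new edges; summing degrees gives Σd = 2E, so E′ = E + 2E = 3E = 90.
Each original face survives and each original vertex becomes one new face: F′ = F + V = 32.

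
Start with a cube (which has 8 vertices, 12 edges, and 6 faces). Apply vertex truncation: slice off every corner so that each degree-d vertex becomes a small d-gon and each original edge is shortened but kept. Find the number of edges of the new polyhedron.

36

Truncation replaces each original edge-end by a new vertex, so V′ = 2E = 24.
Each original edge survives, and each old vertex of degree d contributes d new edges; summing degrees gives Σd = 2E, so E′ = E + 2E = 3E = 36.
Each original face survives and each original vertex becomes one new face: F′ = F + V = 14.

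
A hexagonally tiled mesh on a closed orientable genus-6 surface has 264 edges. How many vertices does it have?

166

χ = 2 − 2·6 = -10, and every face is a hexagon so 6F = 2E.
F = 2E/6 = 88. Then V = -10 + E − F = -10 + 264 − 88 = 166.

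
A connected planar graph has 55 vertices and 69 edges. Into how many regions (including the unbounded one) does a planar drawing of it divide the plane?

16

Euler's formula for a connected plane graph: V − E + F = 2, so F = 2 − 55 + 69 = 16.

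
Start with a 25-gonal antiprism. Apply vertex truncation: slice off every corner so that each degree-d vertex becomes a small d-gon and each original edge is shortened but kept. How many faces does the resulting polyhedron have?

102

The base solid has V = 50, E = 100, F = 52.
Truncation replaces each original edge-end by a new vertex, so V′ = 2E = 200.
Each original edge survives, and each old vertex of degree d contributes d new edges; summing degrees gives Σd = 2E, so E′ = E + 2E = 3E = 300.
Each original face survives and each original vertex becomes one new face: F′ = F + V = 102.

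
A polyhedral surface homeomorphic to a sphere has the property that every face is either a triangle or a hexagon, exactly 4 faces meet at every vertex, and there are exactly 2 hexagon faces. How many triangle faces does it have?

Let x be the number of triangles; then F = 2 + x.
Edge–face incidences: 2E = 6·2 + 3·x = 12 + 3x.
Every vertex has degree 4, so 4V = 2E.
Euler: V − E + F = 2 ⇒ (2E)/4 − E + (2 + x) = 2.
Multiply by 8: 2·(2E) − 4·(2E) + 8·(2 + x) = 16, i.e. 16 + 8x − 2·(12 + 3x) = 16.
Collecting terms: 2x − 8 = 16, so 2x = 24, so x = 12.
Then 2E = 12 + 3·12 = 48, so E = 24, V = 2E/4 = 12, F = 2 + 12 = 14.

12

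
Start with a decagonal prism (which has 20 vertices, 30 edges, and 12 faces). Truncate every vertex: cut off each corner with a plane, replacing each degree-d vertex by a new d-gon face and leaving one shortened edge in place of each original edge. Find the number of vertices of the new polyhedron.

60

Truncation replaces each original edge-end by a new vertex, so V′ = 2E = 60.
Each original edge survives, and each old vertex of degree d contributes d new edges; summing degrees gives Σd = 2E, so E′ = E + 2E = 3E = 90.
Each original face survives and each original vertex becomes one new face: F′ = F + V = 32.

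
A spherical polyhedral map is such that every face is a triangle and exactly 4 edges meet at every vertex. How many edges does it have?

12

Each face has 3 edges and each edge borders two faces, so 2E = 3F.
Each vertex has degree 4, so 4V = 2E and hence V = 3F/4.
Euler: V − E + F = 2 ⇒ (3F/4) − (3F/2) + F = 2.
Multiply by 8: (6 − 12 + 8)F = 16, i.e. 2F = 16.
So F = 8, E = 3·8/2 = 12, V = 3·8/4 = 6.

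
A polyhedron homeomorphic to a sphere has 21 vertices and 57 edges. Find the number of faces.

38

Here V − E + F = 2.
F = 2 − V + E = 2 − 21 + 57 = 38.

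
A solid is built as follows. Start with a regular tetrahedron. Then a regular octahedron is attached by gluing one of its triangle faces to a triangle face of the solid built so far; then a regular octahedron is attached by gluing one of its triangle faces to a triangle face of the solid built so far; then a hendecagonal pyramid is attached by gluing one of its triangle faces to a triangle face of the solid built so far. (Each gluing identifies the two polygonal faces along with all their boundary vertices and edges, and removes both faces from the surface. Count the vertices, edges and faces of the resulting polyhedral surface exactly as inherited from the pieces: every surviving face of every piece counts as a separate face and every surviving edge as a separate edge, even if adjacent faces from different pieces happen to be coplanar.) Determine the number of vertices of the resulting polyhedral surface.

A regular tetrahedron: V=4, E=6, F=4.
Attach a regular octahedron (V=6, E=12, F=8) along a 3-gon: merge 3 vertices and 3 edges, delete both glued faces → V=7, E=15, F=10.
Attach a regular octahedron (V=6, E=12, F=8) along a 3-gon: merge 3 vertices and 3 edges, delete both glued faces → V=10, E=24, F=16.
Attach a hendecagonal pyramid (V=12, E=22, F=12) along a 3-gon: merge 3 vertices and 3 edges, delete both glued faces → V=19, E=43, F=26.
Check: V − E + F = 19 − 43 + 26 = 2.

19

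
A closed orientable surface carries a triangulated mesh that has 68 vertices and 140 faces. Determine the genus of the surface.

Every face is a triangle, so 2E = 3·140 = 420, giving E = 210.
χ = V − E + F = 68 − 210 + 140 = -2.
For a closed orientable surface χ = 2 − 2g, so g = (2 − (-2))/2 = 2.

2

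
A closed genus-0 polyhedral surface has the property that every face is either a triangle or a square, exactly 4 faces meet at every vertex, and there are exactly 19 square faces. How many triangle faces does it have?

Let x be the number of triangles; then F = 19 + x.
Edge–face incidences: 2E = 4·19 + 3·x = 76 + 3x.
Every vertex has degree 4, so 4V = 2E.
Euler: V − E + F = 2 ⇒ (2E)/4 − E + (19 + x) = 2.
Multiply by 8: 2·(2E) − 4·(2E) + 8·(19 + x) = 16, i.e. 152 + 8x − 2·(76 + 3x) = 16.
Collecting terms: 2x = 16, so x = 8.
Then 2E = 76 + 3·8 = 100, so E = 50, V = 2E/4 = 25, F = 19 + 8 = 27.

8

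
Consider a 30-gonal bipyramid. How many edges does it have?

A bipyramid over an n-gon has 2n triangular faces and n + 2 vertices: V = 30 + 2 = 32, E = 3·30 = 90, F = 2·30 = 60.
Check: V − E + F = 32 − 90 + 60 = 2.

90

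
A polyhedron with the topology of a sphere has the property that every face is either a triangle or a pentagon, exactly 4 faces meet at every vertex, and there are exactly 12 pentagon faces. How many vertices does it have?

30

Let x be the number of triangles; then F = 12 + x.
Edge–face incidences: 2E = 5·12 + 3·x = 60 + 3x.
Every vertex has degree 4, so 4V = 2E.
Euler: V − E + F = 2 ⇒ (2E)/4 − E + (12 + x) = 2.
Multiply by 8: 2·(2E) − 4·(2E) + 8·(12 + x) = 16, i.e. 96 + 8x − 2·(60 + 3x) = 16.
Collecting terms: 2x − 24 = 16, so 2x = 40, so x = 20.
Then 2E = 60 + 3·20 = 120, so E = 60, V = 2E/4 = 30, F = 12 + 20 = 32.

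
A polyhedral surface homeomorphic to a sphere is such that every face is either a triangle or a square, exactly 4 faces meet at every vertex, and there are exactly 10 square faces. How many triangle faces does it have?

Let x be the number of triangles; then F = 10 + x.
Edge–face incidences: 2E = 4·10 + 3·x = 40 + 3x.
Every vertex has degree 4, so 4V = 2E.
Euler: V − E + F = 2 ⇒ (2E)/4 − E + (10 + x) = 2.
Multiply by 8: 2·(2E) − 4·(2E) + 8·(10 + x) = 16, i.e. 80 + 8x − 2·(40 + 3x) = 16.
Collecting terms: 2x = 16, so x = 8.
Then 2E = 40 + 3·8 = 64, so E = 32, V = 2E/4 = 16, F = 10 + 8 = 18.

8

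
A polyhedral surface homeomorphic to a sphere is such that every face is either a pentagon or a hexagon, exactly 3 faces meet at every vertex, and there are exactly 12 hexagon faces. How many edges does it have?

Let x be the number of pentagons; then F = 12 + x.
Edge–face incidences: 2E = 6·12 + 5·x = 72 + 5x.
Every vertex has degree 3, so 3V = 2E.
Euler: V − E + F = 2 ⇒ (2E)/3 − E + (12 + x) = 2.
Multiply by 6: 2·(2E) − 3·(2E) + 6·(12 + x) = 12, i.e. 72 + 6x − (72 + 5x) = 12.
Collecting terms: x = 12.
Then 2E = 72 + 5·12 = 132, so E = 66, V = 2E/3 = 44, F = 12 + 12 = 24.

66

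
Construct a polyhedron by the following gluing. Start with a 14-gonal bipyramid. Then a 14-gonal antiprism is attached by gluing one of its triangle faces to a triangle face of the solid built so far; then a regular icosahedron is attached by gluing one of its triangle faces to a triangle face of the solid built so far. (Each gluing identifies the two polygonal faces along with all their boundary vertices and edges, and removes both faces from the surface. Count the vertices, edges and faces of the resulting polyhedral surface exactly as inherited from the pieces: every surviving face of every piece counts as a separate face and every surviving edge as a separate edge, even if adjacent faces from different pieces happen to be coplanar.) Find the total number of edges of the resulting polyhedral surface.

A 14-gonal bipyramid: V=16, E=42, F=28.
Attach a 14-gonal antiprism (V=28, E=56, F=30) along a 3-gon: merge 3 vertices and 3 edges, delete both glued faces → V=41, E=95, F=56.
Attach a regular icosahedron (V=12, E=30, F=20) along a 3-gon: merge 3 vertices and 3 edges, delete both glued faces → V=50, E=122, F=74.
Check: V − E + F = 50 − 122 + 74 = 2.

122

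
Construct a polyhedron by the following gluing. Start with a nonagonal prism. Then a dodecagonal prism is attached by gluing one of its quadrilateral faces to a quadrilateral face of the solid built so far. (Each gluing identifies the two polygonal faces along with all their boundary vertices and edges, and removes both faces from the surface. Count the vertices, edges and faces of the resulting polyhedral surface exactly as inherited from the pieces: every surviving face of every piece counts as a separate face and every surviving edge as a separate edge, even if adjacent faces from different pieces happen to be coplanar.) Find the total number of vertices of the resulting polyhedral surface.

A nonagonal prism: V=18, E=27, F=11.
Attach a dodecagonal prism (V=24, E=36, F=14) along a 4-gon: merge 4 vertices and 4 edges, delete both glued faces → V=38, E=59, F=23.
Check: V − E + F = 38 − 59 + 23 = 2.

38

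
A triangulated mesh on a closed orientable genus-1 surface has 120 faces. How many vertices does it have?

χ = 2 − 2·1 = 0, and every face is a triangle so 3F = 2E.
E = 3·120/2 = 180. Then V = 0 + E − F = 0 + 180 − 120 = 60.

60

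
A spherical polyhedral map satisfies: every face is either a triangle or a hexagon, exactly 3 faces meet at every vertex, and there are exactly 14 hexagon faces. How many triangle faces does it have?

Let x be the number of triangles; then F = 14 + x.
Edge–face incidences: 2E = 6·14 + 3·x = 84 + 3x.
Every vertex has degree 3, so 3V = 2E.
Euler: V − E + F = 2 ⇒ (2E)/3 − E + (14 + x) = 2.
Multiply by 6: 2·(2E) − 3·(2E) + 6·(14 + x) = 12, i.e. 84 + 6x − (84 + 3x) = 12.
Collecting terms: 3x = 12, so x = 4.
Then 2E = 84 + 3·4 = 96, so E = 48, V = 2E/3 = 32, F = 14 + 4 = 18.

4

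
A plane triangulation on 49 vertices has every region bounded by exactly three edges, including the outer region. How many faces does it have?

94

In a plane triangulation 3F = 2E and V − E + F = 2, so F = 2V − 4 = 2·49 − 4 = 94.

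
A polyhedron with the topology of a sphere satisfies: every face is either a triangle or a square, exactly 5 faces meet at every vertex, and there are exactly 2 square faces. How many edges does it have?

40

Let x be the number of triangles; then F = 2 + x.
Edge–face incidences: 2E = 4·2 + 3·x = 8 + 3x.
Every vertex has degree 5, so 5V = 2E.
Euler: V − E + F = 2 ⇒ (2E)/5 − E + (2 + x) = 2.
Multiply by 10: 2·(2E) − 5·(2E) + 10·(2 + x) = 20, i.e. 20 + 10x − 3·(8 + 3x) = 20.
Collecting terms: x − 4 = 20, so x = 24.
Then 2E = 8 + 3·24 = 80, so E = 40, V = 2E/5 = 16, F = 2 + 24 = 26.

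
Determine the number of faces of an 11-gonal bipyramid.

A bipyramid over an n-gon has 2n triangular faces and n + 2 vertices: V = 11 + 2 = 13, E = 3·11 = 33, F = 2·11 = 22.

22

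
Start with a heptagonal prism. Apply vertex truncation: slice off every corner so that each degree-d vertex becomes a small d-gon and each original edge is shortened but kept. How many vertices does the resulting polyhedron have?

42

The base solid has V = 14, E = 21, F = 9.
Truncation replaces each original edge-end by a new vertex, so V′ = 2E = 42.
Each original edge survives, and each old vertex of degree d contributes d new edges; summing degrees gives Σd = 2E, so E′ = E + 2E = 3E = 63.
Each original face survives and each original vertex becomes one new face: F′ = F + V = 23.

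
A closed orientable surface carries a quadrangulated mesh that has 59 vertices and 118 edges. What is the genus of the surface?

Every face is a square and each edge borders two faces, so 4F = 2·118, giving F = 59.
χ = V − E + F = 59 − 118 + 59 = 0.
For a closed orientable surface χ = 2 − 2g, so g = (2 − (0))/2 = 1.

1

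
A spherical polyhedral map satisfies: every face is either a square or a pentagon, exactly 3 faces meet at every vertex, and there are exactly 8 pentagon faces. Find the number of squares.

Let x be the number of squares; then F = 8 + x.
Edge–face incidences: 2E = 5·8 + 4·x = 40 + 4x.
Every vertex has degree 3, so 3V = 2E.
Euler: V − E + F = 2 ⇒ (2E)/3 − E + (8 + x) = 2.
Multiply by 6: 2·(2E) − 3·(2E) + 6·(8 + x) = 12, i.e. 48 + 6x − (40 + 4x) = 12.
Collecting terms: 2x + 8 = 12, so 2x = 4, so x = 2.
Then 2E = 40 + 4·2 = 48, so E = 24, V = 2E/3 = 16, F = 8 + 2 = 10.

2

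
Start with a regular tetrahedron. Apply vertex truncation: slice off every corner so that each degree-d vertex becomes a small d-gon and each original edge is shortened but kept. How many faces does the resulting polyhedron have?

The base solid has V = 4, E = 6, F = 4.
Truncation replaces each original edge-end by a new vertex, so V′ = 2E = 12.
Each original edge survives, and each old vertex of degree d contributes d new edges; summing degrees gives Σd = 2E, so E′ = E + 2E = 3E = 18.
Each original face survives and each original vertex becomes one new face: F′ = F + V = 8.

8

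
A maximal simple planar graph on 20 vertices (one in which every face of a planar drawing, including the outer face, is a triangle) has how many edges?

In a plane triangulation 3F = 2E and V − E + F = 2, so E = 3V − 6 = 3·20 − 6 = 54.

54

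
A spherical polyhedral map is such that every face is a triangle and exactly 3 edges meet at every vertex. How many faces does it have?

Each face has 3 edges and each edge borders two faces, so 2E = 3F.
Each vertex has degree 3, so 3V = 2E and hence V = 3F/3.
Euler: V − E + F = 2 ⇒ (3F/3) − (3F/2) + F = 2.
Multiply by 6: (6 − 9 + 6)F = 12, i.e. 3F = 12.
So F = 4, E = 3·4/2 = 6, V = 3·4/3 = 4.

4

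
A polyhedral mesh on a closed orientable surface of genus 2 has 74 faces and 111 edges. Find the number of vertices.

For a closed orientable surface of genus 2, χ = 2 − 2·2 = -2.
V = -2 + E − F = -2 + 111 − 74 = 35.

35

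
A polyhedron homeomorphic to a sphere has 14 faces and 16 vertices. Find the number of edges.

Here V − E + F = 2.
E = V + F − (2) = 16 + 14 − (2) = 28.

28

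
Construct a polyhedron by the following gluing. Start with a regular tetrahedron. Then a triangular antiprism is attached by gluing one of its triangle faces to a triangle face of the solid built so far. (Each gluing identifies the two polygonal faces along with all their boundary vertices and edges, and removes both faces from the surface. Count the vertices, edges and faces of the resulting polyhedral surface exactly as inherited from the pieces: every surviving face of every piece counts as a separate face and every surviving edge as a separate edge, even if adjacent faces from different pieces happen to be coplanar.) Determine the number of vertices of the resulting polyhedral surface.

7

A regular tetrahedron: V=4, E=6, F=4.
Attach a triangular antiprism (V=6, E=12, F=8) along a 3-gon: merge 3 vertices and 3 edges, delete both glued faces → V=7, E=15, F=10.
Check: V − E + F = 7 − 15 + 10 = 2.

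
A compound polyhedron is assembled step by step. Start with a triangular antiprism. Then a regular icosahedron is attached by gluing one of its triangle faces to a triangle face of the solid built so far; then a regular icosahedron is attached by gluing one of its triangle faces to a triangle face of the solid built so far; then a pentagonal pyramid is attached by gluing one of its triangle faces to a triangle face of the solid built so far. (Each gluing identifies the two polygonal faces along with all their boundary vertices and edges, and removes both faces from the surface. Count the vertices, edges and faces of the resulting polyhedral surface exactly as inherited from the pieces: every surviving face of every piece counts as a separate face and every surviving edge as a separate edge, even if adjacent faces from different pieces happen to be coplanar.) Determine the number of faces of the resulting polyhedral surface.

48

A triangular antiprism: V=6, E=12, F=8.
Attach a regular icosahedron (V=12, E=30, F=20) along a 3-gon: merge 3 vertices and 3 edges, delete both glued faces → V=15, E=39, F=26.
Attach a regular icosahedron (V=12, E=30, F=20) along a 3-gon: merge 3 vertices and 3 edges, delete both glued faces → V=24, E=66, F=44.
Attach a pentagonal pyramid (V=6, E=10, F=6) along a 3-gon: merge 3 vertices and 3 edges, delete both glued faces → V=27, E=73, F=48.
Check: V − E + F = 27 − 73 + 48 = 2.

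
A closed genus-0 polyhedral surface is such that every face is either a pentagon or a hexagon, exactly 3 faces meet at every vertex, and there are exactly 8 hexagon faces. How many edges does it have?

54

Let x be the number of pentagons; then F = 8 + x.
Edge–face incidences: 2E = 6·8 + 5·x = 48 + 5x.
Every vertex has degree 3, so 3V = 2E.
Euler: V − E + F = 2 ⇒ (2E)/3 − E + (8 + x) = 2.
Multiply by 6: 2·(2E) − 3·(2E) + 6·(8 + x) = 12, i.e. 48 + 6x − (48 + 5x) = 12.
Collecting terms: x = 12.
Then 2E = 48 + 5·12 = 108, so E = 54, V = 2E/3 = 36, F = 8 + 12 = 20.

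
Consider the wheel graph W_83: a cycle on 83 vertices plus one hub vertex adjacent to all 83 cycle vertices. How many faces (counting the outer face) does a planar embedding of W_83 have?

84

W_83 has V = 83 + 1 = 84 vertices and E = 2·83 = 166 edges.
By Euler's formula F = 2 − V + E = 2 − 84 + 166 = 84.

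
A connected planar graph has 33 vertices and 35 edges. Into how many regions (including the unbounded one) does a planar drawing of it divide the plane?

4

Euler's formula for a connected plane graph: V − E + F = 2, so F = 2 − 33 + 35 = 4.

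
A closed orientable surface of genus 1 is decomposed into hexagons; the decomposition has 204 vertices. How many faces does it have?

102

χ = 2 − 2·1 = 0, and every face is a hexagon so 6F = 2E.
V − E + F = 0 with E = 6F/2 gives 204 − (6/2 − 1)·F = 0, so F = 102 and E = 306.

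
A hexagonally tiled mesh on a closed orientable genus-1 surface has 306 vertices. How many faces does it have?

χ = 2 − 2·1 = 0, and every face is a hexagon so 6F = 2E.
V − E + F = 0 with E = 6F/2 gives 306 − (6/2 − 1)·F = 0, so F = 153 and E = 459.

153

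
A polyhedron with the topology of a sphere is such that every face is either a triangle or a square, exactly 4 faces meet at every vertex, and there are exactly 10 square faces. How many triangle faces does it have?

Let x be the number of triangles; then F = 10 + x.
Edge–face incidences: 2E = 4·10 + 3·x = 40 + 3x.
Every vertex has degree 4, so 4V = 2E.
Euler: V − E + F = 2 ⇒ (2E)/4 − E + (10 + x) = 2.
Multiply by 8: 2·(2E) − 4·(2E) + 8·(10 + x) = 16, i.e. 80 + 8x − 2·(40 + 3x) = 16.
Collecting terms: 2x = 16, so x = 8.
Then 2E = 40 + 3·8 = 64, so E = 32, V = 2E/4 = 16, F = 10 + 8 = 18.

8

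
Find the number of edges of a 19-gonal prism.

A prism on an n-gon has two n-gon bases and n rectangular sides: V = 2·19 = 38, E = 3·19 = 57, F = 19 + 2 = 21.

57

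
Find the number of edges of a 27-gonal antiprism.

108

An antiprism on an n-gon has two n-gon caps and 2n triangles: V = 2·27 = 54, E = 4·27 = 108, F = 2·27 + 2 = 56.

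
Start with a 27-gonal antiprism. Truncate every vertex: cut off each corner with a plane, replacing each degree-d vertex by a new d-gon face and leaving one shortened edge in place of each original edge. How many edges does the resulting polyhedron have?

324

The base solid has V = 54, E = 108, F = 56.
Truncation replaces each original edge-end by a new vertex, so V′ = 2E = 216.
Each original edge survives, and each old vertex of degree d contributes d new edges; summing degrees gives Σd = 2E, so E′ = E + 2E = 3E = 324.
Each original face survives and each original vertex becomes one new face: F′ = F + V = 110.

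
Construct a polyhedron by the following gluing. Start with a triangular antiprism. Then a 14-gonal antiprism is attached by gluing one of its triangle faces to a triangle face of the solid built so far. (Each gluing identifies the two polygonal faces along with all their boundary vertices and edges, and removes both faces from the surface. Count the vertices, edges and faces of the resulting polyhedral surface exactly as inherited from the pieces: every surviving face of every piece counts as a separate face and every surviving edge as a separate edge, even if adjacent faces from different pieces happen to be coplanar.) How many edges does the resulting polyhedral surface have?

65

A triangular antiprism: V=6, E=12, F=8.
Attach a 14-gonal antiprism (V=28, E=56, F=30) along a 3-gon: merge 3 vertices and 3 edges, delete both glued faces → V=31, E=65, F=36.
Check: V − E + F = 31 − 65 + 36 = 2.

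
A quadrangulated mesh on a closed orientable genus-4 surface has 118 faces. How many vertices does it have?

112

χ = 2 − 2·4 = -6, and every face is a square so 4F = 2E.
E = 4·118/2 = 236. Then V = -6 + E − F = -6 + 236 − 118 = 112.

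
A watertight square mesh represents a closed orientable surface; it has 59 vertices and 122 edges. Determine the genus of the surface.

Every face is a square and each edge borders two faces, so 4F = 2·122, giving F = 61.
χ = V − E + F = 59 − 122 + 61 = -2.
For a closed orientable surface χ = 2 − 2g, so g = (2 − (-2))/2 = 2.

2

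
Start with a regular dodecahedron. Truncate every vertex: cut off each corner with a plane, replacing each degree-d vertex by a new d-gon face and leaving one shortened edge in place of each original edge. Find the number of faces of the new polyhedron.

The base solid has V = 20, E = 30, F = 12.
Truncation replaces each original edge-end by a new vertex, so V′ = 2E = 60.
Each original edge survives, and each old vertex of degree d contributes d new edges; summing degrees gives Σd = 2E, so E′ = E + 2E = 3E = 90.
Each original face survives and each original vertex becomes one new face: F′ = F + V = 32.

32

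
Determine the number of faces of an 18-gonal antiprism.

An antiprism on an n-gon has two n-gon caps and 2n triangles: V = 2·18 = 36, E = 4·18 = 72, F = 2·18 + 2 = 38.

38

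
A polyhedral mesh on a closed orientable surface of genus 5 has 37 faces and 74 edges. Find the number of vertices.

For a closed orientable surface of genus 5, χ = 2 − 2·5 = -8.
V = -8 + E − F = -8 + 74 − 37 = 29.

29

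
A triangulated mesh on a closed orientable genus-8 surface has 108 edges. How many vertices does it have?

22

χ = 2 − 2·8 = -14, and every face is a triangle so 3F = 2E.
F = 2E/3 = 72. Then V = -14 + E − F = -14 + 108 − 72 = 22.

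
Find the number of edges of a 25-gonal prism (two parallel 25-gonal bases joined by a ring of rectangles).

A prism on an n-gon has two n-gon bases and n rectangular sides: V = 2·25 = 50, E = 3·25 = 75, F = 25 + 2 = 27.

75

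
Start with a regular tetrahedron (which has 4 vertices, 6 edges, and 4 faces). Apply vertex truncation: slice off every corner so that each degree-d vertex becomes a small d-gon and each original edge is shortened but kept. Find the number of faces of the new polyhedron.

Truncation replaces each original edge-end by a new vertex, so V′ = 2E = 12.
Each original edge survives, and each old vertex of degree d contributes d new edges; summing degrees gives Σd = 2E, so E′ = E + 2E = 3E = 18.
Each original face survives and each original vertex becomes one new face: F′ = F + V = 8.

8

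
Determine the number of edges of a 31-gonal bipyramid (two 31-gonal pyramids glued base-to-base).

93

A bipyramid over an n-gon has 2n triangular faces and n + 2 vertices: V = 31 + 2 = 33, E = 3·31 = 93, F = 2·31 = 62.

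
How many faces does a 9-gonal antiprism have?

20

An antiprism on an n-gon has two n-gon caps and 2n triangles: V = 2·9 = 18, E = 4·9 = 36, F = 2·9 + 2 = 20.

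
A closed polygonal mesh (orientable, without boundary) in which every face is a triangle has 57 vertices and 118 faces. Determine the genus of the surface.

2

Every face is a triangle, so 2E = 3·118 = 354, giving E = 177.
χ = V − E + F = 57 − 177 + 118 = -2.
For a closed orientable surface χ = 2 − 2g, so g = (2 − (-2))/2 = 2.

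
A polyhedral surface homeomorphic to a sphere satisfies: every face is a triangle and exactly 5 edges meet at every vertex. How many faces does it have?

20

Each face has 3 edges and each edge borders two faces, so 2E = 3F.
Each vertex has degree 5, so 5V = 2E and hence V = 3F/5.
Euler: V − E + F = 2 ⇒ (3F/5) − (3F/2) + F = 2.
Multiply by 10: (6 − 15 + 10)F = 20, i.e. 1F = 20.
So F = 20, E = 3·20/2 = 30, V = 3·20/5 = 12.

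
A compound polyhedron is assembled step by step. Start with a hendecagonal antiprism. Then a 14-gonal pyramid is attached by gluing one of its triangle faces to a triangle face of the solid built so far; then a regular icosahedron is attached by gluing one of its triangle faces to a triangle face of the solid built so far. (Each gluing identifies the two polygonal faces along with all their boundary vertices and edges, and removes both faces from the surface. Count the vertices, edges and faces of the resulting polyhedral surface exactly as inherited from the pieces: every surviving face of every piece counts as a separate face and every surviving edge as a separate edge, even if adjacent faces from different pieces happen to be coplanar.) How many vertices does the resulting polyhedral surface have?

43

A hendecagonal antiprism: V=22, E=44, F=24.
Attach a 14-gonal pyramid (V=15, E=28, F=15) along a 3-gon: merge 3 vertices and 3 edges, delete both glued faces → V=34, E=69, F=37.
Attach a regular icosahedron (V=12, E=30, F=20) along a 3-gon: merge 3 vertices and 3 edges, delete both glued faces → V=43, E=96, F=55.
Check: V − E + F = 43 − 96 + 55 = 2.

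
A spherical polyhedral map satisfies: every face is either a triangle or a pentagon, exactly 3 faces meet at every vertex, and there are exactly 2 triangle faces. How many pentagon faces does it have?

6

Let x be the number of pentagons; then F = 2 + x.
Edge–face incidences: 2E = 3·2 + 5·x = 6 + 5x.
Every vertex has degree 3, so 3V = 2E.
Euler: V − E + F = 2 ⇒ (2E)/3 − E + (2 + x) = 2.
Multiply by 6: 2·(2E) − 3·(2E) + 6·(2 + x) = 12, i.e. 12 + 6x − (6 + 5x) = 12.
Collecting terms: x + 6 = 12, so x = 6.
Then 2E = 6 + 5·6 = 36, so E = 18, V = 2E/3 = 12, F = 2 + 6 = 8.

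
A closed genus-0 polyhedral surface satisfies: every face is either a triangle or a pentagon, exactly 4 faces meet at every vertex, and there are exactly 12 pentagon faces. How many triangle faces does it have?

Let x be the number of triangles; then F = 12 + x.
Edge–face incidences: 2E = 5·12 + 3·x = 60 + 3x.
Every vertex has degree 4, so 4V = 2E.
Euler: V − E + F = 2 ⇒ (2E)/4 − E + (12 + x) = 2.
Multiply by 8: 2·(2E) − 4·(2E) + 8·(12 + x) = 16, i.e. 96 + 8x − 2·(60 + 3x) = 16.
Collecting terms: 2x − 24 = 16, so 2x = 40, so x = 20.
Then 2E = 60 + 3·20 = 120, so E = 60, V = 2E/4 = 30, F = 12 + 20 = 32.

20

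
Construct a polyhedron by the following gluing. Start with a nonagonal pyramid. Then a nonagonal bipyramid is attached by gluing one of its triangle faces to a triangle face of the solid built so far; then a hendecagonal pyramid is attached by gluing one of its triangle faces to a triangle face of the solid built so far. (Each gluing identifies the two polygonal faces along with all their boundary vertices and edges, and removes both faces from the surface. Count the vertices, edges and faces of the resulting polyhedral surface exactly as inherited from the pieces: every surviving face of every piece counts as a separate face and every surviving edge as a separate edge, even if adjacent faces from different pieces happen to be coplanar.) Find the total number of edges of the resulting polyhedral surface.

A nonagonal pyramid: V=10, E=18, F=10.
Attach a nonagonal bipyramid (V=11, E=27, F=18) along a 3-gon: merge 3 vertices and 3 edges, delete both glued faces → V=18, E=42, F=26.
Attach a hendecagonal pyramid (V=12, E=22, F=12) along a 3-gon: merge 3 vertices and 3 edges, delete both glued faces → V=27, E=61, F=36.
Check: V − E + F = 27 − 61 + 36 = 2.

61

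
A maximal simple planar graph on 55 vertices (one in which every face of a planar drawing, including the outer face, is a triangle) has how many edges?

In a plane triangulation 3F = 2E and V − E + F = 2, so E = 3V − 6 = 3·55 − 6 = 159.

159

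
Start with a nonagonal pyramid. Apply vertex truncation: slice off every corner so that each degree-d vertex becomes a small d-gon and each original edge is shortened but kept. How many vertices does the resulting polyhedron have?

36

The base solid has V = 10, E = 18, F = 10.
Truncation replaces each original edge-end by a new vertex, so V′ = 2E = 36.
Each original edge survives, and each old vertex of degree d contributes d new edges; summing degrees gives Σd = 2E, so E′ = E + 2E = 3E = 54.
Each original face survives and each original vertex becomes one new face: F′ = F + V = 20.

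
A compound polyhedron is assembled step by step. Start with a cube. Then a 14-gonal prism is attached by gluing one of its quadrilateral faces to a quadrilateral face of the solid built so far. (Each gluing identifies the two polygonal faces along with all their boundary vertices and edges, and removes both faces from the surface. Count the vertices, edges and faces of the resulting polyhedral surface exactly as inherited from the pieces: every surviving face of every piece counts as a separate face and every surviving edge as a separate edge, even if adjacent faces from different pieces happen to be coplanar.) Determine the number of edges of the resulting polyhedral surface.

A cube: V=8, E=12, F=6.
Attach a 14-gonal prism (V=28, E=42, F=16) along a 4-gon: merge 4 vertices and 4 edges, delete both glued faces → V=32, E=50, F=20.
Check: V − E + F = 32 − 50 + 20 = 2.

50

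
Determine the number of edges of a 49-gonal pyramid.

A pyramid on an n-gon base has one n-gon and n triangles: V = 49 + 1 = 50, E = 2·49 = 98, F = 49 + 1 = 50.
Check: V − E + F = 50 − 98 + 50 = 2.

98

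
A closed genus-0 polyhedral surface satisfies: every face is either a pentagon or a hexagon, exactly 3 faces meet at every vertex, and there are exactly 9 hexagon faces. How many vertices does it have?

Let x be the number of pentagons; then F = 9 + x.
Edge–face incidences: 2E = 6·9 + 5·x = 54 + 5x.
Every vertex has degree 3, so 3V = 2E.
Euler: V − E + F = 2 ⇒ (2E)/3 − E + (9 + x) = 2.
Multiply by 6: 2·(2E) − 3·(2E) + 6·(9 + x) = 12, i.e. 54 + 6x − (54 + 5x) = 12.
Collecting terms: x = 12.
Then 2E = 54 + 5·12 = 114, so E = 57, V = 2E/3 = 38, F = 9 + 12 = 21.

38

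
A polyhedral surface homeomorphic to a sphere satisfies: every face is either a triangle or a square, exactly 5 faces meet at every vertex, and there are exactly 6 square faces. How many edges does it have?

60

Let x be the number of triangles; then F = 6 + x.
Edge–face incidences: 2E = 4·6 + 3·x = 24 + 3x.
Every vertex has degree 5, so 5V = 2E.
Euler: V − E + F = 2 ⇒ (2E)/5 − E + (6 + x) = 2.
Multiply by 10: 2·(2E) − 5·(2E) + 10·(6 + x) = 20, i.e. 60 + 10x − 3·(24 + 3x) = 20.
Collecting terms: x − 12 = 20, so x = 32.
Then 2E = 24 + 3·32 = 120, so E = 60, V = 2E/5 = 24, F = 6 + 32 = 38.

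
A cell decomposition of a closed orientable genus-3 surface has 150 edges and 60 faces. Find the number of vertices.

For a closed orientable surface of genus 3, χ = 2 − 2·3 = -4.
V = -4 + E − F = -4 + 150 − 60 = 86.

86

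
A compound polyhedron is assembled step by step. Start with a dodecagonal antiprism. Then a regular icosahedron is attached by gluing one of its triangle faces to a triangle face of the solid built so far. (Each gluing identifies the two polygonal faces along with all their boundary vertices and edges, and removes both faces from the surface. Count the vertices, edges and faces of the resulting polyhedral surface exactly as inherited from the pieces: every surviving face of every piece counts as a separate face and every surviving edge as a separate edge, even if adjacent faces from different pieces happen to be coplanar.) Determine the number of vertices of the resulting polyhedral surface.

A dodecagonal antiprism: V=24, E=48, F=26.
Attach a regular icosahedron (V=12, E=30, F=20) along a 3-gon: merge 3 vertices and 3 edges, delete both glued faces → V=33, E=75, F=44.
Check: V − E + F = 33 − 75 + 44 = 2.

33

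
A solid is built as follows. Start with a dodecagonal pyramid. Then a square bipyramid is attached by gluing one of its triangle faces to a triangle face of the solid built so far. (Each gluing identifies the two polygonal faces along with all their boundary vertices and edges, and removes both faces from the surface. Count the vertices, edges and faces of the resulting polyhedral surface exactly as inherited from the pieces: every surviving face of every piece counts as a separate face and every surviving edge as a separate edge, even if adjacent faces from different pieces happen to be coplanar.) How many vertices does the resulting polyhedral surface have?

16

A dodecagonal pyramid: V=13, E=24, F=13.
Attach a square bipyramid (V=6, E=12, F=8) along a 3-gon: merge 3 vertices and 3 edges, delete both glued faces → V=16, E=33, F=19.
Check: V − E + F = 16 − 33 + 19 = 2.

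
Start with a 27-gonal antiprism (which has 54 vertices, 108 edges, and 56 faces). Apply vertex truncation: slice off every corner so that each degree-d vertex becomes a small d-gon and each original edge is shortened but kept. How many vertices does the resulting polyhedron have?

Truncation replaces each original edge-end by a new vertex, so V′ = 2E = 216.
Each original edge survives, and each old vertex of degree d contributes d new edges; summing degrees gives Σd = 2E, so E′ = E + 2E = 3E = 324.
Each original face survives and each original vertex becomes one new face: F′ = F + V = 110.

216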